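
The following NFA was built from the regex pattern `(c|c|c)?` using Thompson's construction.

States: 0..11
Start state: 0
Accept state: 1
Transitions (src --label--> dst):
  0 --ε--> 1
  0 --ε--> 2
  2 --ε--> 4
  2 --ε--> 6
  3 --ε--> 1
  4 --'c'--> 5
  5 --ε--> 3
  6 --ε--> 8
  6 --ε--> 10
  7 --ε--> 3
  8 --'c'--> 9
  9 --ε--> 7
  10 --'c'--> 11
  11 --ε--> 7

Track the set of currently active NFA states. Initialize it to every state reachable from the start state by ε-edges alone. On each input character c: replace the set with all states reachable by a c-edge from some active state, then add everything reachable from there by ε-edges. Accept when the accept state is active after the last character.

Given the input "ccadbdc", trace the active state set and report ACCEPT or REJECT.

Answer: REJECT

Derivation:
start: ε-closure({0}) = {0,1,2,4,6,8,10}
'c' @ 1: {1,3,5,7,9,11}  (accept∈set)
'c' @ 2: {}  — no active states
rest 'adbdc' ignored (set empty)
after full input: {}  (accept=1 not in)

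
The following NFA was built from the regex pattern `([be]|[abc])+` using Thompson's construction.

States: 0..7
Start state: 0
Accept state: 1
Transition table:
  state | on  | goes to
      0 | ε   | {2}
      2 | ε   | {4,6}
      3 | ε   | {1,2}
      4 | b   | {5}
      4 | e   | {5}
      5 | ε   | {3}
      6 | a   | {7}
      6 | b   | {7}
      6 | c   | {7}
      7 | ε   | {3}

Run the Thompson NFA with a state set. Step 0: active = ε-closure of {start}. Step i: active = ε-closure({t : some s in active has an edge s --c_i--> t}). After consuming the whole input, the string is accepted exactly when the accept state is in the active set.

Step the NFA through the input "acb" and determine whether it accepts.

start: ε-closure({0}) = {0,2,4,6}
'a' @ 1: {1,2,3,4,6,7}  (accept∈set)
'c' @ 2: {1,2,3,4,6,7}  (accept∈set)
'b' @ 3: {1,2,3,4,5,6,7}  (accept∈set)
final: {1,2,3,4,5,6,7}; accept 1 in set

Answer: ACCEPT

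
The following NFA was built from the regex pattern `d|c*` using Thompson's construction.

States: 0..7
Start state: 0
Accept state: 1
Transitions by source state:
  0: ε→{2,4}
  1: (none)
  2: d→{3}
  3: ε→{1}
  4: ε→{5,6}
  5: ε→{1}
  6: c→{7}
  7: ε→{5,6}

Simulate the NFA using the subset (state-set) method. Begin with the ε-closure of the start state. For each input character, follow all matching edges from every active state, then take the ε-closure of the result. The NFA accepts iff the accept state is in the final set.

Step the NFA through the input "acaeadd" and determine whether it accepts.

initial (ε-close {0}): {0,1,2,4,5,6}
'a' @ 1: {}  — dead — no transitions
rest 'caeadd' ignored (set empty)
after full input: {}  (accept=1 not in)

Answer: REJECT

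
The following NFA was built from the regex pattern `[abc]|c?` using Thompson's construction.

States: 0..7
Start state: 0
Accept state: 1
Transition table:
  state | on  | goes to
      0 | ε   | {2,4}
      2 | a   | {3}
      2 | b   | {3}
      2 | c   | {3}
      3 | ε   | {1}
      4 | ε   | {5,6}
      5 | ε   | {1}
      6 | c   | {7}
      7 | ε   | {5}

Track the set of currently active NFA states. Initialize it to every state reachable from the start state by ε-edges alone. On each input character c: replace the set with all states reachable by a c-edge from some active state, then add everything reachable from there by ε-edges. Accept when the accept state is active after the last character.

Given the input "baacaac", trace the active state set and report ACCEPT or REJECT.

S₀ = ε-closure({0}) = {0,1,2,4,5,6}
'b' @ 1: {1,3}  (accept∈set)
'a' @ 2: {}  — no active states
rest 'acaac' ignored (set empty)
final: {}; accept 1 not in set

Answer: REJECT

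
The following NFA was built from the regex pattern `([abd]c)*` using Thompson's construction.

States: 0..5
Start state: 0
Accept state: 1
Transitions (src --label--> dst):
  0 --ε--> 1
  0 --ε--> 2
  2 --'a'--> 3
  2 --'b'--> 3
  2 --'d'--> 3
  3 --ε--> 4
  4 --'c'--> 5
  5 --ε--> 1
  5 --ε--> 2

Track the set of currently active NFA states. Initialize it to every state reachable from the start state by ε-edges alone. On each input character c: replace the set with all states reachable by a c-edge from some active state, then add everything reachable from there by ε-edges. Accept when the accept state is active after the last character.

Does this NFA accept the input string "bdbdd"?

Answer: REJECT

Steps:
start: ε-closure({0}) = {0,1,2}
'b' @ 1: {3,4}
'd' @ 2: {}  — dead — no transitions
rest 'bdd' ignored (set empty)
final: {}; accept 1 not in set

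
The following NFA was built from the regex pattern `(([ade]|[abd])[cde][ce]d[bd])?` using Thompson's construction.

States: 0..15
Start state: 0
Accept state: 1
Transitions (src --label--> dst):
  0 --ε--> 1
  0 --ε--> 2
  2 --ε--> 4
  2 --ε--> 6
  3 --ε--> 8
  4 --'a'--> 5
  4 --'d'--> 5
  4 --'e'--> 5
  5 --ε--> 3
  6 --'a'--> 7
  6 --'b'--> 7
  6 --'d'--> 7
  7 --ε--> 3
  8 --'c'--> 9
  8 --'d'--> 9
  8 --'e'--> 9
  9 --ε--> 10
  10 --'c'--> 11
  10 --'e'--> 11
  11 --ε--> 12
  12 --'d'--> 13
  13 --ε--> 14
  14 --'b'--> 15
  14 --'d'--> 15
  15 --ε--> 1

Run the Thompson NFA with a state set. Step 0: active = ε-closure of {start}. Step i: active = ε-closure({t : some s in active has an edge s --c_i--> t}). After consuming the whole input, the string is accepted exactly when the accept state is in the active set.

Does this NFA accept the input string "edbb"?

Answer: REJECT

Steps:
initial (ε-close {0}): {0,1,2,4,6}
'e' @ 1: {3,5,8}
'd' @ 2: {9,10}
'b' @ 3: {}  — no active states
rest 'b' ignored (set empty)
final: {}; accept 1 not in set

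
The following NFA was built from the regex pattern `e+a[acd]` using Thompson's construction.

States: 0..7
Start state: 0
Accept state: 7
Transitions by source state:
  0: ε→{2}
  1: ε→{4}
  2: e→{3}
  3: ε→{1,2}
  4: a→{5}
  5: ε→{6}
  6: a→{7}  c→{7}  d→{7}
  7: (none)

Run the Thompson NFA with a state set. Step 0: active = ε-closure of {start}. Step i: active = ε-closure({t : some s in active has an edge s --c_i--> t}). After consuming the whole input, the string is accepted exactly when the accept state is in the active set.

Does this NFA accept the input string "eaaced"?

Answer: REJECT

Steps:
initial (ε-close {0}): {0,2}
'e' @ 1: {1,2,3,4}
'a' @ 2: {5,6}
'a' @ 3: {7}  ✓accept
'c' @ 4: {}  — no active states
rest 'ed' ignored (set empty)
final: {}; accept 7 not in set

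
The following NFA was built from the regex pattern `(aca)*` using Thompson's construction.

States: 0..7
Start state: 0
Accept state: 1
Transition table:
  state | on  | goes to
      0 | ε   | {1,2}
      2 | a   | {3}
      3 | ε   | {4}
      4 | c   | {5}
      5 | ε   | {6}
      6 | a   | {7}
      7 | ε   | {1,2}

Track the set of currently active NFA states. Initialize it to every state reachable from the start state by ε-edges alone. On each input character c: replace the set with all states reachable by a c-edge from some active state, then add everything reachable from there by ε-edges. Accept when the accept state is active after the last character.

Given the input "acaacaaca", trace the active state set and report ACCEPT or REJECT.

initial (ε-close {0}): {0,1,2}
'a' @ 1: {3,4}
'c' @ 2: {5,6}
'a' @ 3: {1,2,7}  ✓accept
'a' @ 4: {3,4}
'c' @ 5: {5,6}
'a' @ 6: {1,2,7}  ✓accept
'a' @ 7: {3,4}
'c' @ 8: {5,6}
'a' @ 9: {1,2,7}  ✓accept
final: {1,2,7}; accept 1 in set

Answer: ACCEPT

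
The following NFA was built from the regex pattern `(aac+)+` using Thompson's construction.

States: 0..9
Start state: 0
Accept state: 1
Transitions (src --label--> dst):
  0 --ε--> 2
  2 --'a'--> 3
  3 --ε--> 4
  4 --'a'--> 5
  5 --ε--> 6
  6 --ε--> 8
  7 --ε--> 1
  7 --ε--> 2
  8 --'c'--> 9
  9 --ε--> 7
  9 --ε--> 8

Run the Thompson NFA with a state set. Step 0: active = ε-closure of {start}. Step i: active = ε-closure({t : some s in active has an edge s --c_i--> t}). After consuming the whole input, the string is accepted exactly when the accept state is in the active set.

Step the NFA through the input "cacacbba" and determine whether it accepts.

start: ε-closure({0}) = {0,2}
'c' @ 1: {}  — no active states
rest 'acacbba' ignored (set empty)
end set {} — state 1 not in

Answer: REJECT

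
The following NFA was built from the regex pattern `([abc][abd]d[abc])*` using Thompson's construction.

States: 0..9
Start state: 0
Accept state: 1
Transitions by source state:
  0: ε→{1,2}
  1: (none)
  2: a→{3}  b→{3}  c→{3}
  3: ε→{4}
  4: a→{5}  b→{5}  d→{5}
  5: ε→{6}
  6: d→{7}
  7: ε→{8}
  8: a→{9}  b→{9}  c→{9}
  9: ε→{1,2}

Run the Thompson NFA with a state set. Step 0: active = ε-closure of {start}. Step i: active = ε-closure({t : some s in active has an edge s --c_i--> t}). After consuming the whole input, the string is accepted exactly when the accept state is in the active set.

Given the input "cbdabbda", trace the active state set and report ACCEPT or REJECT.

S₀ = ε-closure({0}) = {0,1,2}
'c' @ 1: {3,4}
'b' @ 2: {5,6}
'd' @ 3: {7,8}
'a' @ 4: {1,2,9}  [accepting]
'b' @ 5: {3,4}
'b' @ 6: {5,6}
'd' @ 7: {7,8}
'a' @ 8: {1,2,9}  [accepting]
end set {1,2,9} — state 1 in

Answer: ACCEPT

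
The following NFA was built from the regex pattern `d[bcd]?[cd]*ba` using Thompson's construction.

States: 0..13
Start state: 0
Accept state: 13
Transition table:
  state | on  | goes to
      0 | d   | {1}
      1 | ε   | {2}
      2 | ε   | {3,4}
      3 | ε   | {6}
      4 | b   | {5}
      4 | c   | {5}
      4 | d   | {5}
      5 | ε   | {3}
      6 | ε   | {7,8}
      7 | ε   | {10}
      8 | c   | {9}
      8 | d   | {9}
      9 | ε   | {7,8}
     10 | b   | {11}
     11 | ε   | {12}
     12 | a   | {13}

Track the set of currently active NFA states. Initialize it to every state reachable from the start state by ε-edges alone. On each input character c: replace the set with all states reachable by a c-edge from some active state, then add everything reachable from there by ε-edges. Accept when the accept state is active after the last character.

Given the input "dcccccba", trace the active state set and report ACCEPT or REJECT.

initial (ε-close {0}): {0}
'd' @ 1: {1,2,3,4,6,7,8,10}
'c' @ 2: {3,5,6,7,8,9,10}
'c' @ 3: {7,8,9,10}
'c' @ 4: {7,8,9,10}
'c' @ 5: {7,8,9,10}
'c' @ 6: {7,8,9,10}
'b' @ 7: {11,12}
'a' @ 8: {13}  ✓accept
end set {13} — state 13 in

Answer: ACCEPT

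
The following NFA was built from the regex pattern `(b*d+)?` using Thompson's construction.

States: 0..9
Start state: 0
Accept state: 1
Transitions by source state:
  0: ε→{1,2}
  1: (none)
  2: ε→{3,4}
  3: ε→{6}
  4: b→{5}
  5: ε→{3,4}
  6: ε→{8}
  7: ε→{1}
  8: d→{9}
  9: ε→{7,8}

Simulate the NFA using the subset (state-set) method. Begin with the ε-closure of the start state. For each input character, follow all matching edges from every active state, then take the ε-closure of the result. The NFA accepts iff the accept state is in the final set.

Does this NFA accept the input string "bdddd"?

Answer: ACCEPT

Steps:
initial (ε-close {0}): {0,1,2,3,4,6,8}
'b' @ 1: {3,4,5,6,8}
'd' @ 2: {1,7,8,9}  [accepting]
'd' @ 3: {1,7,8,9}  [accepting]
'd' @ 4: {1,7,8,9}  [accepting]
'd' @ 5: {1,7,8,9}  [accepting]
final: {1,7,8,9}; accept 1 in set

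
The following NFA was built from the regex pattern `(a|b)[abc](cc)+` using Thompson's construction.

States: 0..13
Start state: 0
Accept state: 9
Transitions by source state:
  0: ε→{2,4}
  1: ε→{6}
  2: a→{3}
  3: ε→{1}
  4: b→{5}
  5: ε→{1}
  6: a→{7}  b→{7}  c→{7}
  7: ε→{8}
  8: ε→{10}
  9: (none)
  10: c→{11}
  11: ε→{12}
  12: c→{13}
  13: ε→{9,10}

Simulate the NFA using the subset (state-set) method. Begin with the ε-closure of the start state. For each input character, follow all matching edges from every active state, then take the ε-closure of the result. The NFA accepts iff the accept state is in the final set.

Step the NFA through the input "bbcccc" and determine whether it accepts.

Answer: ACCEPT

Steps:
initial (ε-close {0}): {0,2,4}
'b' @ 1: {1,5,6}
'b' @ 2: {7,8,10}
'c' @ 3: {11,12}
'c' @ 4: {9,10,13}  [accepting]
'c' @ 5: {11,12}
'c' @ 6: {9,10,13}  [accepting]
end set {9,10,13} — state 9 in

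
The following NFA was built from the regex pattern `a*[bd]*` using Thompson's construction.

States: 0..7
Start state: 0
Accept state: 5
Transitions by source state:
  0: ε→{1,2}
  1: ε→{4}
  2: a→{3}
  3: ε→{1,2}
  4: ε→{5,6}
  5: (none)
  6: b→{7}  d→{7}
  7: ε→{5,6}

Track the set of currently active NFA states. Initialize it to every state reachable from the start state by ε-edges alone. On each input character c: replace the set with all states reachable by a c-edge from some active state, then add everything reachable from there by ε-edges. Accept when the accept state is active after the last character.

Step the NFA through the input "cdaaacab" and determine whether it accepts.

start: ε-closure({0}) = {0,1,2,4,5,6}
'c' @ 1: {}  — dead — no transitions
rest 'daaacab' ignored (set empty)
final: {}; accept 5 not in set

Answer: REJECT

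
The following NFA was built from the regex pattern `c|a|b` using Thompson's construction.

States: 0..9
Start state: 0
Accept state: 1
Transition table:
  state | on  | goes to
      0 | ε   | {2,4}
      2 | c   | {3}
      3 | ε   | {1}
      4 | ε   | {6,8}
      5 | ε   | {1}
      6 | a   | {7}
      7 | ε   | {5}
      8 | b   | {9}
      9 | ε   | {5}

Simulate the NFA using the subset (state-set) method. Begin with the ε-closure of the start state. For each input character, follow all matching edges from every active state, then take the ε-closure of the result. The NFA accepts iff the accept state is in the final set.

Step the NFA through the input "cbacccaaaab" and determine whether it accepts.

initial (ε-close {0}): {0,2,4,6,8}
'c' @ 1: {1,3}  ✓accept
'b' @ 2: {}  — no active states
rest 'acccaaaab' ignored (set empty)
final: {}; accept 1 not in set

Answer: REJECT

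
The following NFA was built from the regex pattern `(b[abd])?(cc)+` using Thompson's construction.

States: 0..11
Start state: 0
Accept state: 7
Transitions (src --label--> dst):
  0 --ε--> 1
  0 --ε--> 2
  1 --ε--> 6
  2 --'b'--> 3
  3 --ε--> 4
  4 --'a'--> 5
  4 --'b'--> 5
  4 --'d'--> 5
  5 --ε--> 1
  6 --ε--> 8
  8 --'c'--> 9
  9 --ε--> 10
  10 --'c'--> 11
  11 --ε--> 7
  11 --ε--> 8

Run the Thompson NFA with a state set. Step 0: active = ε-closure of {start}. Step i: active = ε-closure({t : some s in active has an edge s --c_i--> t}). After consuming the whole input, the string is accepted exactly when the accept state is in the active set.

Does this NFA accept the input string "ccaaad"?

Answer: REJECT

Trace:
start: ε-closure({0}) = {0,1,2,6,8}
'c' @ 1: {9,10}
'c' @ 2: {7,8,11}  ✓accept
'a' @ 3: {}  — state set empty
rest 'aad' ignored (set empty)
end set {} — state 7 not in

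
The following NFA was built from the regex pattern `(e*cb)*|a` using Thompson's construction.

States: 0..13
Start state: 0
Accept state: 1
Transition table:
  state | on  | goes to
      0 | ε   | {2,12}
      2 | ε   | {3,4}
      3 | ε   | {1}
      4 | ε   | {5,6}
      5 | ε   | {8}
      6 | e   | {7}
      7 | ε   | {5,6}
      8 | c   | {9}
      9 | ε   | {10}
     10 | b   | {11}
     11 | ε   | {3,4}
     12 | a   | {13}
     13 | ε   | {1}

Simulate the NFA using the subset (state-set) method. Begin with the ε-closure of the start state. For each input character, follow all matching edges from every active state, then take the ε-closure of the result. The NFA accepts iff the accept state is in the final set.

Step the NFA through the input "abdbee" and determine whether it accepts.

Answer: REJECT

Trace:
S₀ = ε-closure({0}) = {0,1,2,3,4,5,6,8,12}
'a' @ 1: {1,13}  (accept∈set)
'b' @ 2: {}  — no active states
rest 'dbee' ignored (set empty)
end set {} — state 1 not in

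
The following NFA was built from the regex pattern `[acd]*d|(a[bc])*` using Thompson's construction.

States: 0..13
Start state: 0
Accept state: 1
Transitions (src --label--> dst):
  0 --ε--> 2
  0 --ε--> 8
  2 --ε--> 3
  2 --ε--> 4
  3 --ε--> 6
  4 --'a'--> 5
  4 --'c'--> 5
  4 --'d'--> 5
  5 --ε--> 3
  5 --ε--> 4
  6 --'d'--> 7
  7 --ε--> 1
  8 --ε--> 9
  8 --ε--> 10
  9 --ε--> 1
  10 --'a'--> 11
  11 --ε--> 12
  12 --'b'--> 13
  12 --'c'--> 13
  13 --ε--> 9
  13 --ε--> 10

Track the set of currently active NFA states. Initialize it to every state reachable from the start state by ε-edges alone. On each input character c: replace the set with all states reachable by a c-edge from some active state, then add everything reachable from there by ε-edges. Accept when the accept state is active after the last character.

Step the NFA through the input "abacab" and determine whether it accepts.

Answer: ACCEPT

Steps:
S₀ = ε-closure({0}) = {0,1,2,3,4,6,8,9,10}
'a' @ 1: {3,4,5,6,11,12}
'b' @ 2: {1,9,10,13}  [accepting]
'a' @ 3: {11,12}
'c' @ 4: {1,9,10,13}  [accepting]
'a' @ 5: {11,12}
'b' @ 6: {1,9,10,13}  [accepting]
end set {1,9,10,13} — state 1 in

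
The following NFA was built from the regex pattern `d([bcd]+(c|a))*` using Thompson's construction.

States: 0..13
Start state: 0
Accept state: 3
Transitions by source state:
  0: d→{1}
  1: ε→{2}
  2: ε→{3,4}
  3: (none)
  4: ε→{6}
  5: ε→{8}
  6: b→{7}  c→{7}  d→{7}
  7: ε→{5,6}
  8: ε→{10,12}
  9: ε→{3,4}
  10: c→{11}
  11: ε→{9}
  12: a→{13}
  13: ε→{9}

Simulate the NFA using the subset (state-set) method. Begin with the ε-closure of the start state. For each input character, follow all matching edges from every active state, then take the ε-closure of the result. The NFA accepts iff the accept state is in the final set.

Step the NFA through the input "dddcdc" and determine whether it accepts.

Answer: ACCEPT

Trace:
initial (ε-close {0}): {0}
'd' @ 1: {1,2,3,4,6}  [accepting]
'd' @ 2: {5,6,7,8,10,12}
'd' @ 3: {5,6,7,8,10,12}
'c' @ 4: {3,4,5,6,7,8,9,10,11,12}  [accepting]
'd' @ 5: {5,6,7,8,10,12}
'c' @ 6: {3,4,5,6,7,8,9,10,11,12}  [accepting]
after full input: {3,4,5,6,7,8,9,10,11,12}  (accept=3 in)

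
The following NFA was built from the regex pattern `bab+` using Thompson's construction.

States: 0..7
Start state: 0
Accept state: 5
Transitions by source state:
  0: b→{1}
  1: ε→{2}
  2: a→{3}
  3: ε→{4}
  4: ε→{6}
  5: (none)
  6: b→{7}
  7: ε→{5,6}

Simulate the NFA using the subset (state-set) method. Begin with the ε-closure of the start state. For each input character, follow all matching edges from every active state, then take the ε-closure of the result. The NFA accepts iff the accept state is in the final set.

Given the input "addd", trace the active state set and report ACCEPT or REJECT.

S₀ = ε-closure({0}) = {0}
'a' @ 1: {}  — state set empty
rest 'ddd' ignored (set empty)
final: {}; accept 5 not in set

Answer: REJECT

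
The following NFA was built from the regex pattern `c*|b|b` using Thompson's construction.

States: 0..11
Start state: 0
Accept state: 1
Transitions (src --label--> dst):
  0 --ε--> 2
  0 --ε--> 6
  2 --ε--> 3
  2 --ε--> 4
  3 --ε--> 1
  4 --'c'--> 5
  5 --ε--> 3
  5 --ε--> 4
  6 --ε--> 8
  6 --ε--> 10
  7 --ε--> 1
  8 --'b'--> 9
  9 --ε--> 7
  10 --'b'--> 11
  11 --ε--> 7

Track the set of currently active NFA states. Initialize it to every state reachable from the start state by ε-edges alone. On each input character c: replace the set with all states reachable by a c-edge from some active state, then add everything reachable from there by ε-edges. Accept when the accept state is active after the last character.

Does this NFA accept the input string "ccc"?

initial (ε-close {0}): {0,1,2,3,4,6,8,10}
'c' @ 1: {1,3,4,5}  ✓accept
'c' @ 2: {1,3,4,5}  ✓accept
'c' @ 3: {1,3,4,5}  ✓accept
end set {1,3,4,5} — state 1 in

Answer: ACCEPT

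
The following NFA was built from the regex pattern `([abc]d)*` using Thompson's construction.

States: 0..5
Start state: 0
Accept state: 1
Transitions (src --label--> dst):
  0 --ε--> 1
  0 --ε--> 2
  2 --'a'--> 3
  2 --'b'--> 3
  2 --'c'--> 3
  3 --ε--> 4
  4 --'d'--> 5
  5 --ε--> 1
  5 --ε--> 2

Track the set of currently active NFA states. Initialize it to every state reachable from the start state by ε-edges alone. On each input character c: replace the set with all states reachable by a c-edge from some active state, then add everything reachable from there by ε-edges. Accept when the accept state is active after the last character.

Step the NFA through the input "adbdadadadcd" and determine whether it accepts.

initial (ε-close {0}): {0,1,2}
'a' @ 1: {3,4}
'd' @ 2: {1,2,5}  ✓accept
'b' @ 3: {3,4}
'd' @ 4: {1,2,5}  ✓accept
'a' @ 5: {3,4}
'd' @ 6: {1,2,5}  ✓accept
'a' @ 7: {3,4}
'd' @ 8: {1,2,5}  ✓accept
'a' @ 9: {3,4}
'd' @ 10: {1,2,5}  ✓accept
'c' @ 11: {3,4}
'd' @ 12: {1,2,5}  ✓accept
end set {1,2,5} — state 1 in

Answer: ACCEPT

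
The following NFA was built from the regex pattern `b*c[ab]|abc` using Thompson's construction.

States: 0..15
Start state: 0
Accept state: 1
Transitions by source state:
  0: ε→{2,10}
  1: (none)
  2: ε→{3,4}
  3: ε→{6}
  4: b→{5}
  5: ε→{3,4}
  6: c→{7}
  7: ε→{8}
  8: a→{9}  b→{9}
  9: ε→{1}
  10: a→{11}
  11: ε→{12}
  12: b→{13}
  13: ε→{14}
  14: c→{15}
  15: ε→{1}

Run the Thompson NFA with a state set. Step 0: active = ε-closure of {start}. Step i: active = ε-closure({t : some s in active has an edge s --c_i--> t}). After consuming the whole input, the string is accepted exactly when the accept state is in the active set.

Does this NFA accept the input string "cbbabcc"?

start: ε-closure({0}) = {0,2,3,4,6,10}
'c' @ 1: {7,8}
'b' @ 2: {1,9}  ✓accept
'b' @ 3: {}  — dead — no transitions
rest 'abcc' ignored (set empty)
after full input: {}  (accept=1 not in)

Answer: REJECT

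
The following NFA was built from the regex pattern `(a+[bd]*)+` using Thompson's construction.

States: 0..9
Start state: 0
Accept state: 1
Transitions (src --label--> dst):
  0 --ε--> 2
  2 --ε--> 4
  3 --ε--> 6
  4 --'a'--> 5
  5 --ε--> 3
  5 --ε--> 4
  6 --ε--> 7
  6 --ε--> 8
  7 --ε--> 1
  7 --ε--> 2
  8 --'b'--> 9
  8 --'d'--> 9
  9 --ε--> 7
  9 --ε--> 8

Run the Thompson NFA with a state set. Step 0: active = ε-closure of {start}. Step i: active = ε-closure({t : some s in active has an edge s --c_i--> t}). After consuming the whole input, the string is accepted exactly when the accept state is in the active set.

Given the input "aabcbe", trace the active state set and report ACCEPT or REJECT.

start: ε-closure({0}) = {0,2,4}
'a' @ 1: {1,2,3,4,5,6,7,8}  ✓accept
'a' @ 2: {1,2,3,4,5,6,7,8}  ✓accept
'b' @ 3: {1,2,4,7,8,9}  ✓accept
'c' @ 4: {}  — dead — no transitions
rest 'be' ignored (set empty)
final: {}; accept 1 not in set

Answer: REJECT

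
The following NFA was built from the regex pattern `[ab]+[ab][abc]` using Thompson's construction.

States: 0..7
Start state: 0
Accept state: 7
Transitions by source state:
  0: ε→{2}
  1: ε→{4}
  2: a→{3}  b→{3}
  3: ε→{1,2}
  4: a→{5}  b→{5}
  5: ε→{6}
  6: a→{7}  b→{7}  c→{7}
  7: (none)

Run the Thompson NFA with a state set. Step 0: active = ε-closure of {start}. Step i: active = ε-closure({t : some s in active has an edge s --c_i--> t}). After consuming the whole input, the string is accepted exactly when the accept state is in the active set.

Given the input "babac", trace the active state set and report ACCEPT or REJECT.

S₀ = ε-closure({0}) = {0,2}
'b' @ 1: {1,2,3,4}
'a' @ 2: {1,2,3,4,5,6}
'b' @ 3: {1,2,3,4,5,6,7}  (accept∈set)
'a' @ 4: {1,2,3,4,5,6,7}  (accept∈set)
'c' @ 5: {7}  (accept∈set)
end set {7} — state 7 in

Answer: ACCEPT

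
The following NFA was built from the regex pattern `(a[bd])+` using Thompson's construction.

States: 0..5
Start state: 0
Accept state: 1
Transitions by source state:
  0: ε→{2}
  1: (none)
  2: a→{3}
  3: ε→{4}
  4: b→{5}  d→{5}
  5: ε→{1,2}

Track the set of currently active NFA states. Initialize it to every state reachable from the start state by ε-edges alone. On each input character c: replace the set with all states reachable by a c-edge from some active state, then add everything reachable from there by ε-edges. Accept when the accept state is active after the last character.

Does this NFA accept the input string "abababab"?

Answer: ACCEPT

Steps:
initial (ε-close {0}): {0,2}
'a' @ 1: {3,4}
'b' @ 2: {1,2,5}  (accept∈set)
'a' @ 3: {3,4}
'b' @ 4: {1,2,5}  (accept∈set)
'a' @ 5: {3,4}
'b' @ 6: {1,2,5}  (accept∈set)
'a' @ 7: {3,4}
'b' @ 8: {1,2,5}  (accept∈set)
after full input: {1,2,5}  (accept=1 in)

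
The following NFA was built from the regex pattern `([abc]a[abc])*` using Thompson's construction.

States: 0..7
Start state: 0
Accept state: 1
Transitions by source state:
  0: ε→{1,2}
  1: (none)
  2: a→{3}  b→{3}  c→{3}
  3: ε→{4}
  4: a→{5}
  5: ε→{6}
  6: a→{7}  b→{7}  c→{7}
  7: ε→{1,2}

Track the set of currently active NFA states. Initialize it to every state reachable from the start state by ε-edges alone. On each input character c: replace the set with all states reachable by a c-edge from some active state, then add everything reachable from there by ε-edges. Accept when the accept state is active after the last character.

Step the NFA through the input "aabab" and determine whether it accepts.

S₀ = ε-closure({0}) = {0,1,2}
'a' @ 1: {3,4}
'a' @ 2: {5,6}
'b' @ 3: {1,2,7}  [accepting]
'a' @ 4: {3,4}
'b' @ 5: {}  — no active states
final: {}; accept 1 not in set

Answer: REJECT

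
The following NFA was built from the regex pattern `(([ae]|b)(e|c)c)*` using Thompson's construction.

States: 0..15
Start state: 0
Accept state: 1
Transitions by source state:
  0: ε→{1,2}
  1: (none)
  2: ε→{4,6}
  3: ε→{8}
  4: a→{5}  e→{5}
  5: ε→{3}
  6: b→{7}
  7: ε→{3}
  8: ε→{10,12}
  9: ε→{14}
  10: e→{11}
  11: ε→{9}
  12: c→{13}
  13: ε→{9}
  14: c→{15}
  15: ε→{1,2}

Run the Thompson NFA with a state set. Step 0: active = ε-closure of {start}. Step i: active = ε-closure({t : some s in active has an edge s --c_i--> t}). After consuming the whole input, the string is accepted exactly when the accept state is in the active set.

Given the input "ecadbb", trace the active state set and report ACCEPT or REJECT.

initial (ε-close {0}): {0,1,2,4,6}
'e' @ 1: {3,5,8,10,12}
'c' @ 2: {9,13,14}
'a' @ 3: {}  — state set empty
rest 'dbb' ignored (set empty)
final: {}; accept 1 not in set

Answer: REJECT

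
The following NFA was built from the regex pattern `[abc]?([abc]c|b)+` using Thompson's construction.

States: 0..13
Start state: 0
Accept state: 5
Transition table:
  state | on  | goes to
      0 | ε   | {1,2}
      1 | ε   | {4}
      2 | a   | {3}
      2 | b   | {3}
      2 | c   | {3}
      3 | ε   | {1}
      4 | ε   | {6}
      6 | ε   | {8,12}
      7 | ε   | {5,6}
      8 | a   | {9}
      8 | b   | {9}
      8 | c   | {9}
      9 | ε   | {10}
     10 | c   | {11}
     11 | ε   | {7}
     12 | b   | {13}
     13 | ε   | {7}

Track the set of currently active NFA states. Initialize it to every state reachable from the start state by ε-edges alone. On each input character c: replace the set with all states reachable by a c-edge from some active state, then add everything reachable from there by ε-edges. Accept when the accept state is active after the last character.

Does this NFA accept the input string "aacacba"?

start: ε-closure({0}) = {0,1,2,4,6,8,12}
'a' @ 1: {1,3,4,6,8,9,10,12}
'a' @ 2: {9,10}
'c' @ 3: {5,6,7,8,11,12}  (accept∈set)
'a' @ 4: {9,10}
'c' @ 5: {5,6,7,8,11,12}  (accept∈set)
'b' @ 6: {5,6,7,8,9,10,12,13}  (accept∈set)
'a' @ 7: {9,10}
final: {9,10}; accept 5 not in set

Answer: REJECT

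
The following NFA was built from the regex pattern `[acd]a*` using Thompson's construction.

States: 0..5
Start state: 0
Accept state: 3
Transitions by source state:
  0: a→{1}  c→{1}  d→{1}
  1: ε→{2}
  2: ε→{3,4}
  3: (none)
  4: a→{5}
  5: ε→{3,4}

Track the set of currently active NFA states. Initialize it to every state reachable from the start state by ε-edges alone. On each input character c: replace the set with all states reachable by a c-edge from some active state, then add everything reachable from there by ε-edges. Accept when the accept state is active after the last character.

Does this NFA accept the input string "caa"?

start: ε-closure({0}) = {0}
'c' @ 1: {1,2,3,4}  (accept∈set)
'a' @ 2: {3,4,5}  (accept∈set)
'a' @ 3: {3,4,5}  (accept∈set)
after full input: {3,4,5}  (accept=3 in)

Answer: ACCEPT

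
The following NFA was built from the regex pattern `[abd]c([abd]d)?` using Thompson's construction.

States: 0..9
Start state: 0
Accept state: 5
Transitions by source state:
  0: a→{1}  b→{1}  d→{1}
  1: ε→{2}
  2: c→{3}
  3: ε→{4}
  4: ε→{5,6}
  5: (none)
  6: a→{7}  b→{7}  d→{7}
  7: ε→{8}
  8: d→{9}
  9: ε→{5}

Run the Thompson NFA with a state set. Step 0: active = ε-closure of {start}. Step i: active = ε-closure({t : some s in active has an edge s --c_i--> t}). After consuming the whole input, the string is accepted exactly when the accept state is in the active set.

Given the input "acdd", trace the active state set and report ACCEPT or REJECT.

start: ε-closure({0}) = {0}
'a' @ 1: {1,2}
'c' @ 2: {3,4,5,6}  (accept∈set)
'd' @ 3: {7,8}
'd' @ 4: {5,9}  (accept∈set)
end set {5,9} — state 5 in

Answer: ACCEPT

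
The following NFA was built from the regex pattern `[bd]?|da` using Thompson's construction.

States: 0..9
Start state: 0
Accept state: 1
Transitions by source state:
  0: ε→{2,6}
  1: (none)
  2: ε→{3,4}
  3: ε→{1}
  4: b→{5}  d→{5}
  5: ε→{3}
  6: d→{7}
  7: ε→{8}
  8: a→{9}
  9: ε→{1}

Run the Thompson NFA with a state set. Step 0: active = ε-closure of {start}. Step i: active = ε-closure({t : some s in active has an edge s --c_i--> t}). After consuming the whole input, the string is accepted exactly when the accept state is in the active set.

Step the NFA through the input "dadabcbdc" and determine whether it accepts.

Answer: REJECT

Steps:
initial (ε-close {0}): {0,1,2,3,4,6}
'd' @ 1: {1,3,5,7,8}  ✓accept
'a' @ 2: {1,9}  ✓accept
'd' @ 3: {}  — no active states
rest 'abcbdc' ignored (set empty)
final: {}; accept 1 not in set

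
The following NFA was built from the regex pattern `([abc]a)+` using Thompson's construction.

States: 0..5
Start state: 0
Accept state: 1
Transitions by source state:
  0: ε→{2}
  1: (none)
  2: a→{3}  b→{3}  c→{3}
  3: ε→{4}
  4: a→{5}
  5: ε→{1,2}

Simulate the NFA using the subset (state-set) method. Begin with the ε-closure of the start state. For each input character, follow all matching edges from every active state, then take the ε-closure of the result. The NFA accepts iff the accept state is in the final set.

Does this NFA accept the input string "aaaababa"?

Answer: ACCEPT

Derivation:
start: ε-closure({0}) = {0,2}
'a' @ 1: {3,4}
'a' @ 2: {1,2,5}  (accept∈set)
'a' @ 3: {3,4}
'a' @ 4: {1,2,5}  (accept∈set)
'b' @ 5: {3,4}
'a' @ 6: {1,2,5}  (accept∈set)
'b' @ 7: {3,4}
'a' @ 8: {1,2,5}  (accept∈set)
end set {1,2,5} — state 1 in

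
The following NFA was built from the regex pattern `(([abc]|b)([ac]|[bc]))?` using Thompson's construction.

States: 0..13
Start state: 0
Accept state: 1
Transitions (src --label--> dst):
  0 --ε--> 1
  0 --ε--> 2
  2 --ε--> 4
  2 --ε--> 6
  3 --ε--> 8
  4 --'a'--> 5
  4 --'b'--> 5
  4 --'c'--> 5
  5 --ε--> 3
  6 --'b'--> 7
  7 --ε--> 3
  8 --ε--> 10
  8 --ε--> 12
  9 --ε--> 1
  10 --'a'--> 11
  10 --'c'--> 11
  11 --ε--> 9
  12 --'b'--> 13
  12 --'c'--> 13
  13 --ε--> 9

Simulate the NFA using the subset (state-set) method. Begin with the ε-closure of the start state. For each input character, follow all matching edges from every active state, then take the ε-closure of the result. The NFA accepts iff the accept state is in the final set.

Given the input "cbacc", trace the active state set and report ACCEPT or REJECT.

S₀ = ε-closure({0}) = {0,1,2,4,6}
'c' @ 1: {3,5,8,10,12}
'b' @ 2: {1,9,13}  (accept∈set)
'a' @ 3: {}  — no active states
rest 'cc' ignored (set empty)
end set {} — state 1 not in

Answer: REJECT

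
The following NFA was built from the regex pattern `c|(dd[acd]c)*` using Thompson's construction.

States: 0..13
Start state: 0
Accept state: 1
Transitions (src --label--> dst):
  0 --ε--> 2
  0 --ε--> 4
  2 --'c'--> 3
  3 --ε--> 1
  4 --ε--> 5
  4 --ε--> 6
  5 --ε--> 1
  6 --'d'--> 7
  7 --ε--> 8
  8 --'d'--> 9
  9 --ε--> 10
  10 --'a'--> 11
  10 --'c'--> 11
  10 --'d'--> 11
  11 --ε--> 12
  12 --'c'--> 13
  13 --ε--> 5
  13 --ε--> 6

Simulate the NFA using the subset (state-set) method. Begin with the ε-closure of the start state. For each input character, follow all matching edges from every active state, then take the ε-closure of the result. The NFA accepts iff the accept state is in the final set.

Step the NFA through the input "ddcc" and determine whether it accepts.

Answer: ACCEPT

Trace:
initial (ε-close {0}): {0,1,2,4,5,6}
'd' @ 1: {7,8}
'd' @ 2: {9,10}
'c' @ 3: {11,12}
'c' @ 4: {1,5,6,13}  ✓accept
after full input: {1,5,6,13}  (accept=1 in)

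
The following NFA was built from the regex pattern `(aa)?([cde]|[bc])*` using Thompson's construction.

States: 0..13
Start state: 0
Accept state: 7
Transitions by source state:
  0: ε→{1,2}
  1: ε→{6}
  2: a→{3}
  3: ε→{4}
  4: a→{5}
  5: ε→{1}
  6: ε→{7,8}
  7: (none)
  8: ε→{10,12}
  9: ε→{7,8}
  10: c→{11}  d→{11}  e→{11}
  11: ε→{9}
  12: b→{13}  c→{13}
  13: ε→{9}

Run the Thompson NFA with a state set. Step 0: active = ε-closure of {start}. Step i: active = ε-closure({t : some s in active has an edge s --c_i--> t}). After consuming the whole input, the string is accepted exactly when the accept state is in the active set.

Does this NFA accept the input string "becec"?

Answer: ACCEPT

Trace:
start: ε-closure({0}) = {0,1,2,6,7,8,10,12}
'b' @ 1: {7,8,9,10,12,13}  [accepting]
'e' @ 2: {7,8,9,10,11,12}  [accepting]
'c' @ 3: {7,8,9,10,11,12,13}  [accepting]
'e' @ 4: {7,8,9,10,11,12}  [accepting]
'c' @ 5: {7,8,9,10,11,12,13}  [accepting]
final: {7,8,9,10,11,12,13}; accept 7 in set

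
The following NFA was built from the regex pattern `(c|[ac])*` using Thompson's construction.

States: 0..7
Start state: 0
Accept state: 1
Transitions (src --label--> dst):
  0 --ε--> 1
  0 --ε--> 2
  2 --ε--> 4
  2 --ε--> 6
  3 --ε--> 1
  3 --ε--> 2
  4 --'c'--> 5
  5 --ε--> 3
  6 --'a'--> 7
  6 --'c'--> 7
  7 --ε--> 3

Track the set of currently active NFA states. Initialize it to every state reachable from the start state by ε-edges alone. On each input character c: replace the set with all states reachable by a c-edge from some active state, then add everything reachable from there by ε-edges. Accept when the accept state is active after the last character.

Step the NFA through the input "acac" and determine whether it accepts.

Answer: ACCEPT

Derivation:
start: ε-closure({0}) = {0,1,2,4,6}
'a' @ 1: {1,2,3,4,6,7}  [accepting]
'c' @ 2: {1,2,3,4,5,6,7}  [accepting]
'a' @ 3: {1,2,3,4,6,7}  [accepting]
'c' @ 4: {1,2,3,4,5,6,7}  [accepting]
end set {1,2,3,4,5,6,7} — state 1 in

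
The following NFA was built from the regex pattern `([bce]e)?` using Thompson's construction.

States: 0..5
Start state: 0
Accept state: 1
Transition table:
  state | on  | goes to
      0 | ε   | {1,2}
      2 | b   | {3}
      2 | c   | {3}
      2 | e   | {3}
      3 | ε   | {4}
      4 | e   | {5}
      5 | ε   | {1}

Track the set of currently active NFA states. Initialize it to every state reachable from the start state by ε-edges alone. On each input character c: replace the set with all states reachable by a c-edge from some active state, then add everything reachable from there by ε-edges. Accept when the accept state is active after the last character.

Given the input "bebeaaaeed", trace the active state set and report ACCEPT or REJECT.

initial (ε-close {0}): {0,1,2}
'b' @ 1: {3,4}
'e' @ 2: {1,5}  [accepting]
'b' @ 3: {}  — no active states
rest 'eaaaeed' ignored (set empty)
end set {} — state 1 not in

Answer: REJECT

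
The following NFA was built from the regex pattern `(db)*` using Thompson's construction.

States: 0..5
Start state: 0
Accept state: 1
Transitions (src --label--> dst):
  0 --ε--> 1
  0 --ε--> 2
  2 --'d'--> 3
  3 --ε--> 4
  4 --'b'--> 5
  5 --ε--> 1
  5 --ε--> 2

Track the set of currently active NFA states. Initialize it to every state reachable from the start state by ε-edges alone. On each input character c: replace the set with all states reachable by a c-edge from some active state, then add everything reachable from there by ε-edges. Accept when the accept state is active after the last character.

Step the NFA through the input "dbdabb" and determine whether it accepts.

Answer: REJECT

Derivation:
S₀ = ε-closure({0}) = {0,1,2}
'd' @ 1: {3,4}
'b' @ 2: {1,2,5}  ✓accept
'd' @ 3: {3,4}
'a' @ 4: {}  — state set empty
rest 'bb' ignored (set empty)
end set {} — state 1 not in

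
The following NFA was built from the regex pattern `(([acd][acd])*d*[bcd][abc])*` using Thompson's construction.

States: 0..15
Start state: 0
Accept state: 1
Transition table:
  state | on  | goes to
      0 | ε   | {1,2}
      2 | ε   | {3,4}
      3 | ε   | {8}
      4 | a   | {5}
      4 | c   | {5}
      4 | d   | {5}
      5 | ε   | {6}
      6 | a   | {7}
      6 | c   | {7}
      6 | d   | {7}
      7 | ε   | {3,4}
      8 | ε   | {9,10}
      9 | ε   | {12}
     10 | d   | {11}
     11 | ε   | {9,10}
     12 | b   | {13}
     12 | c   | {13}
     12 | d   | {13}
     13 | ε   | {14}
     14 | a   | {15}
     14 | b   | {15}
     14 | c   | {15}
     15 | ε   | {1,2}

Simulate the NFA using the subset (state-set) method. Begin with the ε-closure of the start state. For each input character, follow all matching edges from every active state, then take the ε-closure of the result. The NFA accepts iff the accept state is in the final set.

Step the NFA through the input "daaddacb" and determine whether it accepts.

Answer: ACCEPT

Derivation:
initial (ε-close {0}): {0,1,2,3,4,8,9,10,12}
'd' @ 1: {5,6,9,10,11,12,13,14}
'a' @ 2: {1,2,3,4,7,8,9,10,12,15}  ✓accept
'a' @ 3: {5,6}
'd' @ 4: {3,4,7,8,9,10,12}
'd' @ 5: {5,6,9,10,11,12,13,14}
'a' @ 6: {1,2,3,4,7,8,9,10,12,15}  ✓accept
'c' @ 7: {5,6,13,14}
'b' @ 8: {1,2,3,4,8,9,10,12,15}  ✓accept
final: {1,2,3,4,8,9,10,12,15}; accept 1 in set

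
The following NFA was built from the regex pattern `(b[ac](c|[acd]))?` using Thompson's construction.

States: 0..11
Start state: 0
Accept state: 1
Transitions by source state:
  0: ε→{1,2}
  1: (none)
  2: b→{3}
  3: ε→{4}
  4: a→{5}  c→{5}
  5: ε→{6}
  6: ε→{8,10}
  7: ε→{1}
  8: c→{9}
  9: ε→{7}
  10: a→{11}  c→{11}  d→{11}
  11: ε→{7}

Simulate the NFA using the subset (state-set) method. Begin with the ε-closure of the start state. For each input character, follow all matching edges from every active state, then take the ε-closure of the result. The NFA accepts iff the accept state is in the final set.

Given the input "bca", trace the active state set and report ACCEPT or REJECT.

Answer: ACCEPT

Trace:
start: ε-closure({0}) = {0,1,2}
'b' @ 1: {3,4}
'c' @ 2: {5,6,8,10}
'a' @ 3: {1,7,11}  ✓accept
after full input: {1,7,11}  (accept=1 in)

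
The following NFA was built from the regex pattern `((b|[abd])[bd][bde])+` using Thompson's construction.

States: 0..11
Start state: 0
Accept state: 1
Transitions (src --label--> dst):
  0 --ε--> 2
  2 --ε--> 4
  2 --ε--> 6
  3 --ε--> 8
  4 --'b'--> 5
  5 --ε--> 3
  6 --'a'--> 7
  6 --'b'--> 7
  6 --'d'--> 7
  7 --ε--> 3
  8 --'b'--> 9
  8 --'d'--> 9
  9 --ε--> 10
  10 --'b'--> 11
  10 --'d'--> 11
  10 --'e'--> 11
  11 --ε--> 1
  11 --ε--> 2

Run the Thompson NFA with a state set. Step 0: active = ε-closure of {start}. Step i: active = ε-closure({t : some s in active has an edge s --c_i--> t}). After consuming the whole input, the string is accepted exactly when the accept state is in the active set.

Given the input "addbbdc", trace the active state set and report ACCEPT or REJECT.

S₀ = ε-closure({0}) = {0,2,4,6}
'a' @ 1: {3,7,8}
'd' @ 2: {9,10}
'd' @ 3: {1,2,4,6,11}  ✓accept
'b' @ 4: {3,5,7,8}
'b' @ 5: {9,10}
'd' @ 6: {1,2,4,6,11}  ✓accept
'c' @ 7: {}  — state set empty
after full input: {}  (accept=1 not in)

Answer: REJECT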